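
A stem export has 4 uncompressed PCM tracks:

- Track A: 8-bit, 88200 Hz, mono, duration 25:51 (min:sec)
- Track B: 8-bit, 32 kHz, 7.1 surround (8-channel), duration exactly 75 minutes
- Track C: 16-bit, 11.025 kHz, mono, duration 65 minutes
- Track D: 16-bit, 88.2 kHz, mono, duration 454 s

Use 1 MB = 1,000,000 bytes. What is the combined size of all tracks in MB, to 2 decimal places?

1454.88 MB

Track A: 25:51 (min:sec) = 1,551 s; 88,200 × 1,551 × 1 × 1 = 136,798,200 bytes.
Track B: exactly 75 minutes = 4,500 s; 32,000 × 4,500 × 1 × 8 = 1,152,000,000 bytes.
Track C: 65 minutes = 3,900 s; 11,025 × 3,900 × 2 × 1 = 85,995,000 bytes.
Track D: 88,200 × 454 × 2 × 1 = 80,085,600 bytes.
Total = 1,454,878,800 bytes = 1454.88 MB.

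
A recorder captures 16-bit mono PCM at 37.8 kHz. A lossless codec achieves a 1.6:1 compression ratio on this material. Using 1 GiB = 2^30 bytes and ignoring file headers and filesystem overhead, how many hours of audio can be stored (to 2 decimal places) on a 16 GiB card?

Uncompressed byte rate = 37,800 × 2 × 1 = 75,600 bytes/s.
After 1.6:1 compression, effective rate ≈ 47250 bytes/s.
Capacity = 16 × 1,073,741,824 = 17,179,869,184 bytes.
17,179,869,184 / effective rate ≈ 363595.12 s → 101.00 hours.

101.00 hours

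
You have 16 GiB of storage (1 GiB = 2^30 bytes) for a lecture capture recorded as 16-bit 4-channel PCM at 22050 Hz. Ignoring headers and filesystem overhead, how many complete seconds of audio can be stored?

97,391 seconds

Uncompressed byte rate = 22,050 × 2 × 4 = 176,400 bytes/s.
Capacity = 16 × 1,073,741,824 = 17,179,869,184 bytes.
17,179,869,184 / 176,400 ≈ 97391.55 s → 97,391 seconds.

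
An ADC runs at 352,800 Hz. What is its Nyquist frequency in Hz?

176,400 Hz

Nyquist frequency = sample rate / 2 = 352,800 / 2 = 176,400 Hz.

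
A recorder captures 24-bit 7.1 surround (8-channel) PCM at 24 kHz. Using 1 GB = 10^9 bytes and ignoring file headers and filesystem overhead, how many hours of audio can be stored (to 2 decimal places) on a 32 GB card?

Uncompressed byte rate = 24,000 × 3 × 8 = 576,000 bytes/s.
Capacity = 32 × 1,000,000,000 = 32,000,000,000 bytes.
32,000,000,000 / 576,000 ≈ 55555.56 s → 15.43 hours.

15.43 hours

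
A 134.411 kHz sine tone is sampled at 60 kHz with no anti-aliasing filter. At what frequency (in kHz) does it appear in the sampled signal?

Nyquist = 60,000/2 = 30,000 Hz; 134,411 Hz exceeds it.
Alias = |134,411 − 2×60,000| = |134,411 − 120,000| = 14,411 Hz = 14.411 kHz.

14.411 kHz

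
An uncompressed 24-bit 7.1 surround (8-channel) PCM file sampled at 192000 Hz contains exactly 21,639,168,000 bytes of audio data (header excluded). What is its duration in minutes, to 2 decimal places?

Byte rate = 192,000 × 3 × 8 = 4,608,000 bytes/s.
Duration = 21,639,168,000 / 4,608,000 = 4,696 s.
4,696 s / 60 = 78.27 minutes.

78.27 minutes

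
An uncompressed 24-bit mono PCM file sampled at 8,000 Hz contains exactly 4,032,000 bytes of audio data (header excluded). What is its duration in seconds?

168 seconds

Byte rate = 8,000 × 3 × 1 = 24,000 bytes/s.
Duration = 4,032,000 / 24,000 = 168 s.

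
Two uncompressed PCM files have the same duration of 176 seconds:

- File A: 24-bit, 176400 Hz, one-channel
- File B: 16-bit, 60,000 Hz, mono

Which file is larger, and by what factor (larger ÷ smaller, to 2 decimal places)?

File A, by a factor of 4.41

File A: 176,400 × 3 × 1 = 529,200 bytes/s.
File B: 60,000 × 2 × 1 = 120,000 bytes/s.
File A is larger; ratio = 93,139,200 / 21,120,000 = 4.41.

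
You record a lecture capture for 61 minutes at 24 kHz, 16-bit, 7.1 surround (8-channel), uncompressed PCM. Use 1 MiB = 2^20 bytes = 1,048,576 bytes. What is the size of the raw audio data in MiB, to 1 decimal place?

Duration = 61 minutes = 3,660 s.
Bytes = 24,000 samples/s × 3,660 s × 2 bytes/sample × 8 ch = 1,405,440,000 bytes.
1,405,440,000 / 1,048,576 = 1340.3 MiB.

1340.3 MiB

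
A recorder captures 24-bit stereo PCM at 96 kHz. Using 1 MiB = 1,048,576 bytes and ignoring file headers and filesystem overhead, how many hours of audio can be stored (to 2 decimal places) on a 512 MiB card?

0.26 hours

Uncompressed byte rate = 96,000 × 3 × 2 = 576,000 bytes/s.
Capacity = 512 × 1,048,576 = 536,870,912 bytes.
536,870,912 / 576,000 ≈ 932.07 s → 0.26 hours.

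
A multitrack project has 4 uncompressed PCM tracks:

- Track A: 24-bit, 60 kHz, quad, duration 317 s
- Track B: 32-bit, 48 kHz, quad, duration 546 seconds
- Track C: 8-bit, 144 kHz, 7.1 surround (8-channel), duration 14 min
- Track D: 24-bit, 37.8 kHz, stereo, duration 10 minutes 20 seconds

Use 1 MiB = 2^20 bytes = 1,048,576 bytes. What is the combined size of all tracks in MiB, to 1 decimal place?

Track A: 60,000 × 317 × 3 × 4 = 228,240,000 bytes.
Track B: 48,000 × 546 × 4 × 4 = 419,328,000 bytes.
Track C: 14 min = 840 s; 144,000 × 840 × 1 × 8 = 967,680,000 bytes.
Track D: 10 minutes 20 seconds = 620 s; 37,800 × 620 × 3 × 2 = 140,616,000 bytes.
Total = 1,755,864,000 bytes = 1674.5 MiB.

1674.5 MiB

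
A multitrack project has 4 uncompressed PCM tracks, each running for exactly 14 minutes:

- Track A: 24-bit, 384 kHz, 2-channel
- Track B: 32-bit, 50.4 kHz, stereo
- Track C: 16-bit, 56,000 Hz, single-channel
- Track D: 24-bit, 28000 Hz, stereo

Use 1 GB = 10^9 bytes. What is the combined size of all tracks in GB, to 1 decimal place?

exactly 14 minutes = 840 s.
Track A: 384,000 × 840 × 3 × 2 = 1,935,360,000 bytes.
Track B: 50,400 × 840 × 4 × 2 = 338,688,000 bytes.
Track C: 56,000 × 840 × 2 × 1 = 94,080,000 bytes.
Track D: 28,000 × 840 × 3 × 2 = 141,120,000 bytes.
Total = 2,509,248,000 bytes = 2.5 GB.

2.5 GB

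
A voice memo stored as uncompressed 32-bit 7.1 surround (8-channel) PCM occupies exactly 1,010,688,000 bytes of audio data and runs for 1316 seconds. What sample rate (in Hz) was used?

24,000 Hz

Bytes = sample_rate × seconds × bytes_per_sample × channels.
sample_rate = 1,010,688,000 / (1,316 × 4 × 8) = 1,010,688,000 / 42,112 = 24,000 Hz.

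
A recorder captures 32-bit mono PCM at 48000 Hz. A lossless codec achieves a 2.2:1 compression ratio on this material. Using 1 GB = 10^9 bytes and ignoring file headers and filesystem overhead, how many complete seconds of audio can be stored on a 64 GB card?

733,333 seconds

Uncompressed byte rate = 48,000 × 4 × 1 = 192,000 bytes/s.
After 2.2:1 compression, effective rate ≈ 87272.73 bytes/s.
Capacity = 64 × 1,000,000,000 = 64,000,000,000 bytes.
64,000,000,000 / effective rate ≈ 733333.33 s → 733,333 seconds.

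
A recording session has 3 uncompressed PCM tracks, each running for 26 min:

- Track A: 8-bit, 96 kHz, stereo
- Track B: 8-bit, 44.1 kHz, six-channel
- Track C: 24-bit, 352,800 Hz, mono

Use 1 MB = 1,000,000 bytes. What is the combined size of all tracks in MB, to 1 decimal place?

2363.4 MB

26 min = 1,560 s.
Track A: 96,000 × 1,560 × 1 × 2 = 299,520,000 bytes.
Track B: 44,100 × 1,560 × 1 × 6 = 412,776,000 bytes.
Track C: 352,800 × 1,560 × 3 × 1 = 1,651,104,000 bytes.
Total = 2,363,400,000 bytes = 2363.4 MB.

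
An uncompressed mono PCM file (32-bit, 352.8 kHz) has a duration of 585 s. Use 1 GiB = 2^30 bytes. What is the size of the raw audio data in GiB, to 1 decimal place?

0.8 GiB

Bytes = 352,800 samples/s × 585 s × 4 bytes/sample × 1 ch = 825,552,000 bytes.
825,552,000 / 1,073,741,824 = 0.8 GiB.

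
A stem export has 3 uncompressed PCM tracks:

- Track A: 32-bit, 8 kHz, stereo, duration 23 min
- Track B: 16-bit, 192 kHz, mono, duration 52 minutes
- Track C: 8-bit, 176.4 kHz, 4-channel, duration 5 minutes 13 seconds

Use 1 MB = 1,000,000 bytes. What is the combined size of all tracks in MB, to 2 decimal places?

Track A: 23 min = 1,380 s; 8,000 × 1,380 × 4 × 2 = 88,320,000 bytes.
Track B: 52 minutes = 3,120 s; 192,000 × 3,120 × 2 × 1 = 1,198,080,000 bytes.
Track C: 5 minutes 13 seconds = 313 s; 176,400 × 313 × 1 × 4 = 220,852,800 bytes.
Total = 1,507,252,800 bytes = 1507.25 MB.

1507.25 MB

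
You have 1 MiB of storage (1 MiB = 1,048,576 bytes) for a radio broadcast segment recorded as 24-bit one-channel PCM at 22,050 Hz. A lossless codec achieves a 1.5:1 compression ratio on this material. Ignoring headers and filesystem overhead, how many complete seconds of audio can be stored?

23 seconds

Uncompressed byte rate = 22,050 × 3 × 1 = 66,150 bytes/s.
After 1.5:1 compression, effective rate ≈ 44100 bytes/s.
Capacity = 1 × 1,048,576 = 1,048,576 bytes.
1,048,576 / effective rate ≈ 23.78 s → 23 seconds.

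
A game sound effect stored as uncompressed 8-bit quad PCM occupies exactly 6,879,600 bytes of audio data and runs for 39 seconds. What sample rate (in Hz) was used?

Bytes = sample_rate × seconds × bytes_per_sample × channels.
sample_rate = 6,879,600 / (39 × 1 × 4) = 6,879,600 / 156 = 44,100 Hz.

44,100 Hz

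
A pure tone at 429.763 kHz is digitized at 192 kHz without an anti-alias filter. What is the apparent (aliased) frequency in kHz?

Nyquist = 192,000/2 = 96,000 Hz; 429,763 Hz exceeds it.
Alias = |429,763 − 2×192,000| = |429,763 − 384,000| = 45,763 Hz = 45.763 kHz.

45.763 kHz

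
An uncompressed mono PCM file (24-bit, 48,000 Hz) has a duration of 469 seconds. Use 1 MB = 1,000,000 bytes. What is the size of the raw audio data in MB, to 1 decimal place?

Bytes = 48,000 samples/s × 469 s × 3 bytes/sample × 1 ch = 67,536,000 bytes.
67,536,000 / 1,000,000 = 67.5 MB.

67.5 MB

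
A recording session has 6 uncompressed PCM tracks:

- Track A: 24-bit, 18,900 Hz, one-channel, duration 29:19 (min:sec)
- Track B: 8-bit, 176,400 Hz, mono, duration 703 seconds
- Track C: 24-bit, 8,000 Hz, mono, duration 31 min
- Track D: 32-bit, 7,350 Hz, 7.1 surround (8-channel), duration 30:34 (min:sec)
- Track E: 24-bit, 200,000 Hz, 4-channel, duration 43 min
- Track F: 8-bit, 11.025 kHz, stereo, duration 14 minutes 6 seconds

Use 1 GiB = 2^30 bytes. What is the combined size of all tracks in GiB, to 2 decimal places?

Track A: 29:19 (min:sec) = 1,759 s; 18,900 × 1,759 × 3 × 1 = 99,735,300 bytes.
Track B: 176,400 × 703 × 1 × 1 = 124,009,200 bytes.
Track C: 31 min = 1,860 s; 8,000 × 1,860 × 3 × 1 = 44,640,000 bytes.
Track D: 30:34 (min:sec) = 1,834 s; 7,350 × 1,834 × 4 × 8 = 431,356,800 bytes.
Track E: 43 min = 2,580 s; 200,000 × 2,580 × 3 × 4 = 6,192,000,000 bytes.
Track F: 14 minutes 6 seconds = 846 s; 11,025 × 846 × 1 × 2 = 18,654,300 bytes.
Total = 6,910,395,600 bytes = 6.44 GiB.

6.44 GiB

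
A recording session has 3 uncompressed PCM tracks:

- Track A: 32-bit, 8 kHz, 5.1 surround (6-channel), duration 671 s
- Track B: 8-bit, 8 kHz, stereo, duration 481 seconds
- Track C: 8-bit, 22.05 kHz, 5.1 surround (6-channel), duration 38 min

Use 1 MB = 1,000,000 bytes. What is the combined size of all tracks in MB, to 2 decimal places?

438.17 MB

Track A: 8,000 × 671 × 4 × 6 = 128,832,000 bytes.
Track B: 8,000 × 481 × 1 × 2 = 7,696,000 bytes.
Track C: 38 min = 2,280 s; 22,050 × 2,280 × 1 × 6 = 301,644,000 bytes.
Total = 438,172,000 bytes = 438.17 MB.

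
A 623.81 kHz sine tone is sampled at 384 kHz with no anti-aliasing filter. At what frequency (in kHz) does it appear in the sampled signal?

Nyquist = 384,000/2 = 192,000 Hz; 623,810 Hz exceeds it.
Alias = |623,810 − 2×384,000| = |623,810 − 768,000| = 144,190 Hz = 144.19 kHz.

144.19 kHz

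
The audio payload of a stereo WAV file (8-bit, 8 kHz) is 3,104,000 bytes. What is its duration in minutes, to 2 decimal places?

Byte rate = 8,000 × 1 × 2 = 16,000 bytes/s.
Duration = 3,104,000 / 16,000 = 194 s.
194 s / 60 = 3.23 minutes.

3.23 minutes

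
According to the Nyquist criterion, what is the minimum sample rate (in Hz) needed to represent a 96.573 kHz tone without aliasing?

193,146 Hz

Minimum sample rate = 2 × 96,573 Hz = 193,146 Hz.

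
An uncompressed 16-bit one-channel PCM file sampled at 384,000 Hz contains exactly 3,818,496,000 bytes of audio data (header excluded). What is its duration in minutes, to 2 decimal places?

Byte rate = 384,000 × 2 × 1 = 768,000 bytes/s.
Duration = 3,818,496,000 / 768,000 = 4,972 s.
4,972 s / 60 = 82.87 minutes.

82.87 minutes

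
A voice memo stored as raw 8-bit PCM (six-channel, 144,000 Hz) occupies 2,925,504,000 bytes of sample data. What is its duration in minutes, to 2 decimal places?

Byte rate = 144,000 × 1 × 6 = 864,000 bytes/s.
Duration = 2,925,504,000 / 864,000 = 3,386 s.
3,386 s / 60 = 56.43 minutes.

56.43 minutes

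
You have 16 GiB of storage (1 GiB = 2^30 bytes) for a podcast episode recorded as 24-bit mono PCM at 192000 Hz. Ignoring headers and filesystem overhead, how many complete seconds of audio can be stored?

Uncompressed byte rate = 192,000 × 3 × 1 = 576,000 bytes/s.
Capacity = 16 × 1,073,741,824 = 17,179,869,184 bytes.
17,179,869,184 / 576,000 ≈ 29826.16 s → 29,826 seconds.

29,826 seconds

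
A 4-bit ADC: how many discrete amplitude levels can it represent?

16 levels

2^4 = 16.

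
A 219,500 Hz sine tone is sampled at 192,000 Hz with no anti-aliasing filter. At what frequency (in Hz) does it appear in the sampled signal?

Nyquist = 192,000/2 = 96,000 Hz; 219,500 Hz exceeds it.
Alias = |219,500 − 1×192,000| = |219,500 − 192,000| = 27,500 Hz.

27,500 Hz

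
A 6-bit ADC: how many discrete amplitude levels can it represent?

64 levels

2^6 = 64.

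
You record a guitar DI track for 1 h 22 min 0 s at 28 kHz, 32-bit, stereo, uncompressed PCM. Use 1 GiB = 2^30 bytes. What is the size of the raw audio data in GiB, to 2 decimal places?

Duration = 1 h 22 min 0 s = 4,920 s.
Bytes = 28,000 samples/s × 4,920 s × 4 bytes/sample × 2 ch = 1,102,080,000 bytes.
1,102,080,000 / 1,073,741,824 = 1.03 GiB.

1.03 GiB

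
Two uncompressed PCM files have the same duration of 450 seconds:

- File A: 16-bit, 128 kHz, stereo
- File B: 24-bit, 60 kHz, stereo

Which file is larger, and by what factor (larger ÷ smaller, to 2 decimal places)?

File A, by a factor of 1.42

File A: 128,000 × 2 × 2 = 512,000 bytes/s.
File B: 60,000 × 3 × 2 = 360,000 bytes/s.
File A is larger; ratio = 230,400,000 / 162,000,000 = 1.42.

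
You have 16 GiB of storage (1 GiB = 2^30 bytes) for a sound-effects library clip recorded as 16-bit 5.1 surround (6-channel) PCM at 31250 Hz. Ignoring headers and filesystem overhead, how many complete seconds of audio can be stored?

45,812 seconds

Uncompressed byte rate = 31,250 × 2 × 6 = 375,000 bytes/s.
Capacity = 16 × 1,073,741,824 = 17,179,869,184 bytes.
17,179,869,184 / 375,000 ≈ 45812.98 s → 45,812 seconds.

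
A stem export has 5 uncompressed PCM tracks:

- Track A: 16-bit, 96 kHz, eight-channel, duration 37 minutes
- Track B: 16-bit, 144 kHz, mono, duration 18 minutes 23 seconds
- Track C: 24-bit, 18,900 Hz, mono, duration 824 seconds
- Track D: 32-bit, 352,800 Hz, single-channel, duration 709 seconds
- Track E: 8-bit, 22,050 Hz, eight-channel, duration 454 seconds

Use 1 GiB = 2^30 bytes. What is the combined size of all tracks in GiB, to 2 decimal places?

Track A: 37 minutes = 2,220 s; 96,000 × 2,220 × 2 × 8 = 3,409,920,000 bytes.
Track B: 18 minutes 23 seconds = 1,103 s; 144,000 × 1,103 × 2 × 1 = 317,664,000 bytes.
Track C: 18,900 × 824 × 3 × 1 = 46,720,800 bytes.
Track D: 352,800 × 709 × 4 × 1 = 1,000,540,800 bytes.
Track E: 22,050 × 454 × 1 × 8 = 80,085,600 bytes.
Total = 4,854,931,200 bytes = 4.52 GiB.

4.52 GiB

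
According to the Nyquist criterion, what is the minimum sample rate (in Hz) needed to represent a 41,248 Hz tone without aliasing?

Minimum sample rate = 2 × 41,248 Hz = 82,496 Hz.

82,496 Hz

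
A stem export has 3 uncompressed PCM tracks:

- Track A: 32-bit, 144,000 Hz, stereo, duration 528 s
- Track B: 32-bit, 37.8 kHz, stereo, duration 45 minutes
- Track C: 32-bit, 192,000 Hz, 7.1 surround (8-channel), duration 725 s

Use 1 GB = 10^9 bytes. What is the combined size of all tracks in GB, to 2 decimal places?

5.88 GB

Track A: 144,000 × 528 × 4 × 2 = 608,256,000 bytes.
Track B: 45 minutes = 2,700 s; 37,800 × 2,700 × 4 × 2 = 816,480,000 bytes.
Track C: 192,000 × 725 × 4 × 8 = 4,454,400,000 bytes.
Total = 5,879,136,000 bytes = 5.88 GB.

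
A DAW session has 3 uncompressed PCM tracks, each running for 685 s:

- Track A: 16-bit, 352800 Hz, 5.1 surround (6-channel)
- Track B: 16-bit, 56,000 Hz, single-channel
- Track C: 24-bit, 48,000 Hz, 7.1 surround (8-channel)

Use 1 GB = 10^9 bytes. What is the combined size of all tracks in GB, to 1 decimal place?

Track A: 352,800 × 685 × 2 × 6 = 2,900,016,000 bytes.
Track B: 56,000 × 685 × 2 × 1 = 76,720,000 bytes.
Track C: 48,000 × 685 × 3 × 8 = 789,120,000 bytes.
Total = 3,765,856,000 bytes = 3.8 GB.

3.8 GB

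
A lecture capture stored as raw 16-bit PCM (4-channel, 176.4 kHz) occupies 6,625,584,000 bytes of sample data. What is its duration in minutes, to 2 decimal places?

78.25 minutes

Byte rate = 176,400 × 2 × 4 = 1,411,200 bytes/s.
Duration = 6,625,584,000 / 1,411,200 = 4,695 s.
4,695 s / 60 = 78.25 minutes.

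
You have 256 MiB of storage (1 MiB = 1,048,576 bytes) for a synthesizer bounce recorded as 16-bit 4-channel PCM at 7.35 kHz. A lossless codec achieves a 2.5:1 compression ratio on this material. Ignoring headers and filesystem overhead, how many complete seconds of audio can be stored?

Uncompressed byte rate = 7,350 × 2 × 4 = 58,800 bytes/s.
After 2.5:1 compression, effective rate ≈ 23520 bytes/s.
Capacity = 256 × 1,048,576 = 268,435,456 bytes.
268,435,456 / effective rate ≈ 11413.07 s → 11,413 seconds.

11,413 seconds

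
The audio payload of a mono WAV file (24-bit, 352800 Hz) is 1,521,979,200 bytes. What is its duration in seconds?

1,438 seconds

Byte rate = 352,800 × 3 × 1 = 1,058,400 bytes/s.
Duration = 1,521,979,200 / 1,058,400 = 1,438 s.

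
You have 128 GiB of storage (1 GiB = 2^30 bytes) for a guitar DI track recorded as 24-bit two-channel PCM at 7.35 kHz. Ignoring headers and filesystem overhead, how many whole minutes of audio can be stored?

Uncompressed byte rate = 7,350 × 3 × 2 = 44,100 bytes/s.
Capacity = 128 × 1,073,741,824 = 137,438,953,472 bytes.
137,438,953,472 / 44,100 ≈ 3116529.56 s → 51,942 minutes.

51,942 minutes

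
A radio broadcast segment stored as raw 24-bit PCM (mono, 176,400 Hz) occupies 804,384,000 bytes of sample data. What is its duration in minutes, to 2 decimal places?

25.33 minutes

Byte rate = 176,400 × 3 × 1 = 529,200 bytes/s.
Duration = 804,384,000 / 529,200 = 1,520 s.
1,520 s / 60 = 25.33 minutes.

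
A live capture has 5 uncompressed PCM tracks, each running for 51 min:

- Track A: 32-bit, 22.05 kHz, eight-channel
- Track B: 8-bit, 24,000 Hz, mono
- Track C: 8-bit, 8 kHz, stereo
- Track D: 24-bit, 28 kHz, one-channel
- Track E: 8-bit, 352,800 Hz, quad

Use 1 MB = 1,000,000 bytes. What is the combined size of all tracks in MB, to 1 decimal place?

51 min = 3,060 s.
Track A: 22,050 × 3,060 × 4 × 8 = 2,159,136,000 bytes.
Track B: 24,000 × 3,060 × 1 × 1 = 73,440,000 bytes.
Track C: 8,000 × 3,060 × 1 × 2 = 48,960,000 bytes.
Track D: 28,000 × 3,060 × 3 × 1 = 257,040,000 bytes.
Track E: 352,800 × 3,060 × 1 × 4 = 4,318,272,000 bytes.
Total = 6,856,848,000 bytes = 6856.8 MB.

6856.8 MB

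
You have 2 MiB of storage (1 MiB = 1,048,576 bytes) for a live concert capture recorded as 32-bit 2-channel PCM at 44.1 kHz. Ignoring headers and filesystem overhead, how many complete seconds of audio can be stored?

Uncompressed byte rate = 44,100 × 4 × 2 = 352,800 bytes/s.
Capacity = 2 × 1,048,576 = 2,097,152 bytes.
2,097,152 / 352,800 ≈ 5.94 s → 5 seconds.

5 seconds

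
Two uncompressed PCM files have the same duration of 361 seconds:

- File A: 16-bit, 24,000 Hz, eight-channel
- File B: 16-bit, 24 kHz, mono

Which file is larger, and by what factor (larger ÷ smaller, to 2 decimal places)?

File A: 24,000 × 2 × 8 = 384,000 bytes/s.
File B: 24,000 × 2 × 1 = 48,000 bytes/s.
File A is larger; ratio = 138,624,000 / 17,328,000 = 8.00.

File A, by a factor of 8.00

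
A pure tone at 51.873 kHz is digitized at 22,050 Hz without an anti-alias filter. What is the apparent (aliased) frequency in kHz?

Nyquist = 22,050/2 = 11,025 Hz; 51,873 Hz exceeds it.
Alias = |51,873 − 2×22,050| = |51,873 − 44,100| = 7,773 Hz = 7.773 kHz.

7.773 kHz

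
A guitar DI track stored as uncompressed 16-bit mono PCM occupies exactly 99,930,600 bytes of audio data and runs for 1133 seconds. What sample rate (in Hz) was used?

44,100 Hz

Bytes = sample_rate × seconds × bytes_per_sample × channels.
sample_rate = 99,930,600 / (1,133 × 2 × 1) = 99,930,600 / 2,266 = 44,100 Hz.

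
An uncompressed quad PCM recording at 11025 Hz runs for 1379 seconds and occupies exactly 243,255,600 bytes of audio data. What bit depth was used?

32 bits

Bytes per sample = 243,255,600 / (11,025 × 1,379 × 4) = 243,255,600 / 60,813,900 = 4.
Bit depth = 4 × 8 = 32 bits.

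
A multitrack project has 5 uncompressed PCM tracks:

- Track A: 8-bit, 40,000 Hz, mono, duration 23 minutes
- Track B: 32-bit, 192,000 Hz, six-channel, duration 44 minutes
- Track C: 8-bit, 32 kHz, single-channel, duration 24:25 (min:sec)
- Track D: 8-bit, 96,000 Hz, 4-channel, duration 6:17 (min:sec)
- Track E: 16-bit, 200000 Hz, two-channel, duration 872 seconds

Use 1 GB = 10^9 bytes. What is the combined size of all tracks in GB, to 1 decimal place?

Track A: 23 minutes = 1,380 s; 40,000 × 1,380 × 1 × 1 = 55,200,000 bytes.
Track B: 44 minutes = 2,640 s; 192,000 × 2,640 × 4 × 6 = 12,165,120,000 bytes.
Track C: 24:25 (min:sec) = 1,465 s; 32,000 × 1,465 × 1 × 1 = 46,880,000 bytes.
Track D: 6:17 (min:sec) = 377 s; 96,000 × 377 × 1 × 4 = 144,768,000 bytes.
Track E: 200,000 × 872 × 2 × 2 = 697,600,000 bytes.
Total = 13,109,568,000 bytes = 13.1 GB.

13.1 GB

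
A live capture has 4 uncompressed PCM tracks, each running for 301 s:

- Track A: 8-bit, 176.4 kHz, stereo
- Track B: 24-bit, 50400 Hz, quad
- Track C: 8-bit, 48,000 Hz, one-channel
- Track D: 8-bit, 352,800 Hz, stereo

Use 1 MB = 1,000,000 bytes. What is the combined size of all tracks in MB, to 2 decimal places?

Track A: 176,400 × 301 × 1 × 2 = 106,192,800 bytes.
Track B: 50,400 × 301 × 3 × 4 = 182,044,800 bytes.
Track C: 48,000 × 301 × 1 × 1 = 14,448,000 bytes.
Track D: 352,800 × 301 × 1 × 2 = 212,385,600 bytes.
Total = 515,071,200 bytes = 515.07 MB.

515.07 MB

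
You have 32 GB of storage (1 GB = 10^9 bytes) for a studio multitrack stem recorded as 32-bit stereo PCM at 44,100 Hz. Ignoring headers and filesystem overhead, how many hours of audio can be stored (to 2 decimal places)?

Uncompressed byte rate = 44,100 × 4 × 2 = 352,800 bytes/s.
Capacity = 32 × 1,000,000,000 = 32,000,000,000 bytes.
32,000,000,000 / 352,800 ≈ 90702.95 s → 25.20 hours.

25.20 hours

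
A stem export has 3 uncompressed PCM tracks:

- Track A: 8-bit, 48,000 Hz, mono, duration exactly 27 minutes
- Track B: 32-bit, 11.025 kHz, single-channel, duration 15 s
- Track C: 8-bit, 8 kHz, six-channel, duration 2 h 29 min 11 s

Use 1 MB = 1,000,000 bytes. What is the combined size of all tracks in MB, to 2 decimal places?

Track A: exactly 27 minutes = 1,620 s; 48,000 × 1,620 × 1 × 1 = 77,760,000 bytes.
Track B: 11,025 × 15 × 4 × 1 = 661,500 bytes.
Track C: 2 h 29 min 11 s = 8,951 s; 8,000 × 8,951 × 1 × 6 = 429,648,000 bytes.
Total = 508,069,500 bytes = 508.07 MB.

508.07 MB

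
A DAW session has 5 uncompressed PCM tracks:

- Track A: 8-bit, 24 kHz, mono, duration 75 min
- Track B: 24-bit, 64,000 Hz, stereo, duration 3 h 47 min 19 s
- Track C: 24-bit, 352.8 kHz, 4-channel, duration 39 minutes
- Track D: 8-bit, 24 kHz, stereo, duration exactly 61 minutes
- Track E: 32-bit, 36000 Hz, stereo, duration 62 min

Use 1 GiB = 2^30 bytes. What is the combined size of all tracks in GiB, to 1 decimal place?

15.4 GiB

Track A: 75 min = 4,500 s; 24,000 × 4,500 × 1 × 1 = 108,000,000 bytes.
Track B: 3 h 47 min 19 s = 13,639 s; 64,000 × 13,639 × 3 × 2 = 5,237,376,000 bytes.
Track C: 39 minutes = 2,340 s; 352,800 × 2,340 × 3 × 4 = 9,906,624,000 bytes.
Track D: exactly 61 minutes = 3,660 s; 24,000 × 3,660 × 1 × 2 = 175,680,000 bytes.
Track E: 62 min = 3,720 s; 36,000 × 3,720 × 4 × 2 = 1,071,360,000 bytes.
Total = 16,499,040,000 bytes = 15.4 GiB.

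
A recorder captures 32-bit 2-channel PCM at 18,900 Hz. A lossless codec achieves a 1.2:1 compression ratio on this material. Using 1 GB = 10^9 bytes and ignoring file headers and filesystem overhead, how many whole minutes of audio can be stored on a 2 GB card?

Uncompressed byte rate = 18,900 × 4 × 2 = 151,200 bytes/s.
After 1.2:1 compression, effective rate ≈ 126000 bytes/s.
Capacity = 2 × 1,000,000,000 = 2,000,000,000 bytes.
2,000,000,000 / effective rate ≈ 15873.02 s → 264 minutes.

264 minutes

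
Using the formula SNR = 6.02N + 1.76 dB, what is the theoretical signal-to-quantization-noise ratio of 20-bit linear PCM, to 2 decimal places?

122.16 dB

6.02 × 20 + 1.76 = 122.16 dB.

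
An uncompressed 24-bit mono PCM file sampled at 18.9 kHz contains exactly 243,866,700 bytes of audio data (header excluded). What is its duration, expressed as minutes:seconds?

Byte rate = 18,900 × 3 × 1 = 56,700 bytes/s.
Duration = 243,866,700 / 56,700 = 4,301 s.
4,301 s = 71:41.

71:41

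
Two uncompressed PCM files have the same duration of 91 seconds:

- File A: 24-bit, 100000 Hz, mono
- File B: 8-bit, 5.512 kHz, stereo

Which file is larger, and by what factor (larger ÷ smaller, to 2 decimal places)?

File A, by a factor of 27.21

File A: 100,000 × 3 × 1 = 300,000 bytes/s.
File B: 5,512 × 1 × 2 = 11,024 bytes/s.
File A is larger; ratio = 27,300,000 / 1,003,184 = 27.21.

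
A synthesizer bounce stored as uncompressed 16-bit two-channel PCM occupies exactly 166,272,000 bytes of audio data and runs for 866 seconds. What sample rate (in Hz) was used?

48,000 Hz

Bytes = sample_rate × seconds × bytes_per_sample × channels.
sample_rate = 166,272,000 / (866 × 2 × 2) = 166,272,000 / 3,464 = 48,000 Hz.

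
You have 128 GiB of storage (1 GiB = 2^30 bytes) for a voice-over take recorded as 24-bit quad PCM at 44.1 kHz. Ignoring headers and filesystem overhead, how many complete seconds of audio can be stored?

259,710 seconds

Uncompressed byte rate = 44,100 × 3 × 4 = 529,200 bytes/s.
Capacity = 128 × 1,073,741,824 = 137,438,953,472 bytes.
137,438,953,472 / 529,200 ≈ 259710.8 s → 259,710 seconds.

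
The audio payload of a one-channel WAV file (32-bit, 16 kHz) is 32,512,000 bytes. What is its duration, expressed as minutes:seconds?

8:28

Byte rate = 16,000 × 4 × 1 = 64,000 bytes/s.
Duration = 32,512,000 / 64,000 = 508 s.
508 s = 8:28.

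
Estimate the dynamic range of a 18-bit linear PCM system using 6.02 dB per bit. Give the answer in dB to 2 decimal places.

108.36 dB

18 × 6.02 = 108.36 dB.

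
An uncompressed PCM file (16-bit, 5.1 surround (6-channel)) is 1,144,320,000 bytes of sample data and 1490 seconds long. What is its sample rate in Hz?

Bytes = sample_rate × seconds × bytes_per_sample × channels.
sample_rate = 1,144,320,000 / (1,490 × 2 × 6) = 1,144,320,000 / 17,880 = 64,000 Hz.

64,000 Hz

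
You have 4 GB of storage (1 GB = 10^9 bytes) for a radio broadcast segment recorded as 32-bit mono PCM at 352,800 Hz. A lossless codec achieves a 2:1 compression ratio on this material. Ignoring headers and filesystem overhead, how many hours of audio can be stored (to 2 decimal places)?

Uncompressed byte rate = 352,800 × 4 × 1 = 1,411,200 bytes/s.
After 2:1 compression, effective rate ≈ 705600 bytes/s.
Capacity = 4 × 1,000,000,000 = 4,000,000,000 bytes.
4,000,000,000 / effective rate ≈ 5668.93 s → 1.57 hours.

1.57 hours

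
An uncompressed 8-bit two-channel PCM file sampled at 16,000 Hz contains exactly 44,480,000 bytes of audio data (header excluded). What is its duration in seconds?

1,390 seconds

Byte rate = 16,000 × 1 × 2 = 32,000 bytes/s.
Duration = 44,480,000 / 32,000 = 1,390 s.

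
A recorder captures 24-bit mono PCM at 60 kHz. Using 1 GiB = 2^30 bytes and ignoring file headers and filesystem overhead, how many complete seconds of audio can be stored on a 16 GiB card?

95,443 seconds

Uncompressed byte rate = 60,000 × 3 × 1 = 180,000 bytes/s.
Capacity = 16 × 1,073,741,824 = 17,179,869,184 bytes.
17,179,869,184 / 180,000 ≈ 95443.72 s → 95,443 seconds.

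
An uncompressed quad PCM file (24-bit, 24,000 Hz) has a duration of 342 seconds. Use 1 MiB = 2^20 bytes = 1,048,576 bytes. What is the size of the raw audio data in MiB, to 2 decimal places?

Bytes = 24,000 samples/s × 342 s × 3 bytes/sample × 4 ch = 98,496,000 bytes.
98,496,000 / 1,048,576 = 93.93 MiB.

93.93 MiB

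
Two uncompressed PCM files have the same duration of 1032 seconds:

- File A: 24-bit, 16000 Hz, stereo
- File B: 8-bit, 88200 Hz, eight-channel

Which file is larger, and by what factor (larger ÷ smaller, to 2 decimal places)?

File A: 16,000 × 3 × 2 = 96,000 bytes/s.
File B: 88,200 × 1 × 8 = 705,600 bytes/s.
File B is larger; ratio = 728,179,200 / 99,072,000 = 7.35.

File B, by a factor of 7.35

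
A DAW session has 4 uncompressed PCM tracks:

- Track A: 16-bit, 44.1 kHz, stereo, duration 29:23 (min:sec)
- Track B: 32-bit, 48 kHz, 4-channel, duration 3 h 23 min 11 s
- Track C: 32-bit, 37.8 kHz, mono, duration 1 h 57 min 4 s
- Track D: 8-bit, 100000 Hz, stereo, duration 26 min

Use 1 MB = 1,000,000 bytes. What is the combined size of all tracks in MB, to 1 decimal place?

11047.7 MB

Track A: 29:23 (min:sec) = 1,763 s; 44,100 × 1,763 × 2 × 2 = 310,993,200 bytes.
Track B: 3 h 23 min 11 s = 12,191 s; 48,000 × 12,191 × 4 × 4 = 9,362,688,000 bytes.
Track C: 1 h 57 min 4 s = 7,024 s; 37,800 × 7,024 × 4 × 1 = 1,062,028,800 bytes.
Track D: 26 min = 1,560 s; 100,000 × 1,560 × 1 × 2 = 312,000,000 bytes.
Total = 11,047,710,000 bytes = 11047.7 MB.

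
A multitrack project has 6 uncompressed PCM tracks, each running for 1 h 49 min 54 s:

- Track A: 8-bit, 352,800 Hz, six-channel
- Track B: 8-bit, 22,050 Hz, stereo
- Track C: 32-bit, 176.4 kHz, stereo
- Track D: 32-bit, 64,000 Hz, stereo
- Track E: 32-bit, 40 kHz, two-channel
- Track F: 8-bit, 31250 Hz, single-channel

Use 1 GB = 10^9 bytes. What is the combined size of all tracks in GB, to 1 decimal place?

1 h 49 min 54 s = 6,594 s.
Track A: 352,800 × 6,594 × 1 × 6 = 13,958,179,200 bytes.
Track B: 22,050 × 6,594 × 1 × 2 = 290,795,400 bytes.
Track C: 176,400 × 6,594 × 4 × 2 = 9,305,452,800 bytes.
Track D: 64,000 × 6,594 × 4 × 2 = 3,376,128,000 bytes.
Track E: 40,000 × 6,594 × 4 × 2 = 2,110,080,000 bytes.
Track F: 31,250 × 6,594 × 1 × 1 = 206,062,500 bytes.
Total = 29,246,697,900 bytes = 29.2 GB.

29.2 GB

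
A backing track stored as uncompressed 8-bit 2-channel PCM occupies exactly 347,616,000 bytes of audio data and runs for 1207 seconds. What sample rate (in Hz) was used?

Bytes = sample_rate × seconds × bytes_per_sample × channels.
sample_rate = 347,616,000 / (1,207 × 1 × 2) = 347,616,000 / 2,414 = 144,000 Hz.

144,000 Hz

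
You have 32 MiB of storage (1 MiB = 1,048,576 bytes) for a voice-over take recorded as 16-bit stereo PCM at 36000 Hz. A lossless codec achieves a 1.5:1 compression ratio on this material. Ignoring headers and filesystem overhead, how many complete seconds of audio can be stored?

Uncompressed byte rate = 36,000 × 2 × 2 = 144,000 bytes/s.
After 1.5:1 compression, effective rate ≈ 96000 bytes/s.
Capacity = 32 × 1,048,576 = 33,554,432 bytes.
33,554,432 / effective rate ≈ 349.53 s → 349 seconds.

349 seconds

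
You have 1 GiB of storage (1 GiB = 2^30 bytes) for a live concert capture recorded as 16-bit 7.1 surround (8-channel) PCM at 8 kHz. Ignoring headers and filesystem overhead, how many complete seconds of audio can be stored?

Uncompressed byte rate = 8,000 × 2 × 8 = 128,000 bytes/s.
Capacity = 1 × 1,073,741,824 = 1,073,741,824 bytes.
1,073,741,824 / 128,000 ≈ 8388.61 s → 8,388 seconds.

8,388 seconds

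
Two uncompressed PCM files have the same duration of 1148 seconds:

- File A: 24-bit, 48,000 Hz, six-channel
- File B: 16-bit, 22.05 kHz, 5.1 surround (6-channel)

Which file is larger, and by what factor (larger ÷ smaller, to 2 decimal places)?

File A, by a factor of 3.27

File A: 48,000 × 3 × 6 = 864,000 bytes/s.
File B: 22,050 × 2 × 6 = 264,600 bytes/s.
File A is larger; ratio = 991,872,000 / 303,760,800 = 3.27.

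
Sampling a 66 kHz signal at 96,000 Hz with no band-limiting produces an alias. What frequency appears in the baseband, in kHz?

Nyquist = 96,000/2 = 48,000 Hz; 66,000 Hz exceeds it.
Alias = |66,000 − 1×96,000| = |66,000 − 96,000| = 30,000 Hz = 30 kHz.

30 kHz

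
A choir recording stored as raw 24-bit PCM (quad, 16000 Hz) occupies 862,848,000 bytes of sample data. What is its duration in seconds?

Byte rate = 16,000 × 3 × 4 = 192,000 bytes/s.
Duration = 862,848,000 / 192,000 = 4,494 s.

4,494 seconds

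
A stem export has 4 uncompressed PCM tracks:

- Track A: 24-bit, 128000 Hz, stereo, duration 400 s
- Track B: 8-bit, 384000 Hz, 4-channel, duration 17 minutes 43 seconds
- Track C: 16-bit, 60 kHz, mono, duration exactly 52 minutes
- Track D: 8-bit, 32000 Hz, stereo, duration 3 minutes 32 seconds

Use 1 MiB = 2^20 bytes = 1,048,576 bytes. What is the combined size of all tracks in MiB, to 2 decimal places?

2220.09 MiB

Track A: 128,000 × 400 × 3 × 2 = 307,200,000 bytes.
Track B: 17 minutes 43 seconds = 1,063 s; 384,000 × 1,063 × 1 × 4 = 1,632,768,000 bytes.
Track C: exactly 52 minutes = 3,120 s; 60,000 × 3,120 × 2 × 1 = 374,400,000 bytes.
Track D: 3 minutes 32 seconds = 212 s; 32,000 × 212 × 1 × 2 = 13,568,000 bytes.
Total = 2,327,936,000 bytes = 2220.09 MiB.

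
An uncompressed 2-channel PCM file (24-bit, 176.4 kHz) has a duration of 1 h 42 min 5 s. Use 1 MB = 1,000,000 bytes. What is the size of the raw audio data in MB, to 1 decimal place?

6482.7 MB

Duration = 1 h 42 min 5 s = 6,125 s.
Bytes = 176,400 samples/s × 6,125 s × 3 bytes/sample × 2 ch = 6,482,700,000 bytes.
6,482,700,000 / 1,000,000 = 6482.7 MB.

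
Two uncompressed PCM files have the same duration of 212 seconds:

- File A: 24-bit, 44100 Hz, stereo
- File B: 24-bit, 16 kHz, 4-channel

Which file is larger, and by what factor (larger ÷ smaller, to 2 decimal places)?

File A, by a factor of 1.38

File A: 44,100 × 3 × 2 = 264,600 bytes/s.
File B: 16,000 × 3 × 4 = 192,000 bytes/s.
File A is larger; ratio = 56,095,200 / 40,704,000 = 1.38.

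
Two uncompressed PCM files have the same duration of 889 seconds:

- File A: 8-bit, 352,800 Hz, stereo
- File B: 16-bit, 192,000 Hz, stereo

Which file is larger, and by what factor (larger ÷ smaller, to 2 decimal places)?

File A: 352,800 × 1 × 2 = 705,600 bytes/s.
File B: 192,000 × 2 × 2 = 768,000 bytes/s.
File B is larger; ratio = 682,752,000 / 627,278,400 = 1.09.

File B, by a factor of 1.09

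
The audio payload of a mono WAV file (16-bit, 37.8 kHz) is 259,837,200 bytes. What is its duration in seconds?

3,437 seconds

Byte rate = 37,800 × 2 × 1 = 75,600 bytes/s.
Duration = 259,837,200 / 75,600 = 3,437 s.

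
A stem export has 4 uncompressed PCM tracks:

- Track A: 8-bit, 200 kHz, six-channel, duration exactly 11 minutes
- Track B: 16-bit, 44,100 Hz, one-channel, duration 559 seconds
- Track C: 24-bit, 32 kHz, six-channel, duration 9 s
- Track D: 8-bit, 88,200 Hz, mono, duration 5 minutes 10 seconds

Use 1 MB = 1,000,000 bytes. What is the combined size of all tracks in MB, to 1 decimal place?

873.8 MB

Track A: exactly 11 minutes = 660 s; 200,000 × 660 × 1 × 6 = 792,000,000 bytes.
Track B: 44,100 × 559 × 2 × 1 = 49,303,800 bytes.
Track C: 32,000 × 9 × 3 × 6 = 5,184,000 bytes.
Track D: 5 minutes 10 seconds = 310 s; 88,200 × 310 × 1 × 1 = 27,342,000 bytes.
Total = 873,829,800 bytes = 873.8 MB.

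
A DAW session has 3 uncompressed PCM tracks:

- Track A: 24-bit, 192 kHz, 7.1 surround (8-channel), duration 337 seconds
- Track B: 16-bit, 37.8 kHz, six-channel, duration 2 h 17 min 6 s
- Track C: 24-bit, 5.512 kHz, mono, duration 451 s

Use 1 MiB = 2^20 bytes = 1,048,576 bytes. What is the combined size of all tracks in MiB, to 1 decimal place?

Track A: 192,000 × 337 × 3 × 8 = 1,552,896,000 bytes.
Track B: 2 h 17 min 6 s = 8,226 s; 37,800 × 8,226 × 2 × 6 = 3,731,313,600 bytes.
Track C: 5,512 × 451 × 3 × 1 = 7,457,736 bytes.
Total = 5,291,667,336 bytes = 5046.5 MiB.

5046.5 MiB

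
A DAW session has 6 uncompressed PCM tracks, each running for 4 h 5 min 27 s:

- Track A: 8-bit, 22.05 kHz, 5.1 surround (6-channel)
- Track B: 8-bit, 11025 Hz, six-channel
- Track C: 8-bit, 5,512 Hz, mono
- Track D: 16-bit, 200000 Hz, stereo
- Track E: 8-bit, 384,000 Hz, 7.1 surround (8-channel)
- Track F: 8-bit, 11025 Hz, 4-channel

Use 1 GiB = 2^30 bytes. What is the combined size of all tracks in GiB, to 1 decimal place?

56.5 GiB

4 h 5 min 27 s = 14,727 s.
Track A: 22,050 × 14,727 × 1 × 6 = 1,948,382,100 bytes.
Track B: 11,025 × 14,727 × 1 × 6 = 974,191,050 bytes.
Track C: 5,512 × 14,727 × 1 × 1 = 81,175,224 bytes.
Track D: 200,000 × 14,727 × 2 × 2 = 11,781,600,000 bytes.
Track E: 384,000 × 14,727 × 1 × 8 = 45,241,344,000 bytes.
Track F: 11,025 × 14,727 × 1 × 4 = 649,460,700 bytes.
Total = 60,676,153,074 bytes = 56.5 GiB.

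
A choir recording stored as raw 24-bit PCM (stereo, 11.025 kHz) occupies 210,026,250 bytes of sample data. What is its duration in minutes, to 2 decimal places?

Byte rate = 11,025 × 3 × 2 = 66,150 bytes/s.
Duration = 210,026,250 / 66,150 = 3,175 s.
3,175 s / 60 = 52.92 minutes.

52.92 minutes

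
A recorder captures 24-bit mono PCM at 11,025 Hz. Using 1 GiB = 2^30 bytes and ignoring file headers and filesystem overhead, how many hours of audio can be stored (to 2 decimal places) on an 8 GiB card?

Uncompressed byte rate = 11,025 × 3 × 1 = 33,075 bytes/s.
Capacity = 8 × 1,073,741,824 = 8,589,934,592 bytes.
8,589,934,592 / 33,075 ≈ 259710.8 s → 72.14 hours.

72.14 hours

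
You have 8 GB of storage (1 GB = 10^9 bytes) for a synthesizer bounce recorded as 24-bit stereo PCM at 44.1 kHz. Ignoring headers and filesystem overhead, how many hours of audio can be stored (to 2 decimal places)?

Uncompressed byte rate = 44,100 × 3 × 2 = 264,600 bytes/s.
Capacity = 8 × 1,000,000,000 = 8,000,000,000 bytes.
8,000,000,000 / 264,600 ≈ 30234.32 s → 8.40 hours.

8.40 hours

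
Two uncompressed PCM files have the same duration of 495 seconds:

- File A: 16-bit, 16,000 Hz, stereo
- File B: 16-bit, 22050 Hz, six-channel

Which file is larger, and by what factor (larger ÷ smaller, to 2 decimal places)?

File A: 16,000 × 2 × 2 = 64,000 bytes/s.
File B: 22,050 × 2 × 6 = 264,600 bytes/s.
File B is larger; ratio = 130,977,000 / 31,680,000 = 4.13.

File B, by a factor of 4.13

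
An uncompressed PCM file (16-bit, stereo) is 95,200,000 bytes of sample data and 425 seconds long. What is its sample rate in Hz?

56,000 Hz

Bytes = sample_rate × seconds × bytes_per_sample × channels.
sample_rate = 95,200,000 / (425 × 2 × 2) = 95,200,000 / 1,700 = 56,000 Hz.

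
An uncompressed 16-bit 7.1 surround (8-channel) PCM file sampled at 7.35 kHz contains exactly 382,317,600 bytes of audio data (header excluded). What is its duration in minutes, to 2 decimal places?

Byte rate = 7,350 × 2 × 8 = 117,600 bytes/s.
Duration = 382,317,600 / 117,600 = 3,251 s.
3,251 s / 60 = 54.18 minutes.

54.18 minutes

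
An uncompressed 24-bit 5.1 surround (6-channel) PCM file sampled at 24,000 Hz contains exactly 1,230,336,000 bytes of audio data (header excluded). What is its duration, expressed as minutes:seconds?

47:28

Byte rate = 24,000 × 3 × 6 = 432,000 bytes/s.
Duration = 1,230,336,000 / 432,000 = 2,848 s.
2,848 s = 47:28.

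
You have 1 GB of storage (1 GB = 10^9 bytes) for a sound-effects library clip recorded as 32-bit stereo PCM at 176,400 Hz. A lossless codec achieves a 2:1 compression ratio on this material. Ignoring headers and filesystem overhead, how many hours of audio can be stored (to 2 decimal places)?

0.39 hours

Uncompressed byte rate = 176,400 × 4 × 2 = 1,411,200 bytes/s.
After 2:1 compression, effective rate ≈ 705600 bytes/s.
Capacity = 1 × 1,000,000,000 = 1,000,000,000 bytes.
1,000,000,000 / effective rate ≈ 1417.23 s → 0.39 hours.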